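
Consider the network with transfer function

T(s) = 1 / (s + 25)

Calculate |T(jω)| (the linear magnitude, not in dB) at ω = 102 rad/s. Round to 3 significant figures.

At s = jω = j102:
pole (s+25): 25 + j102 → |·| = √(25²+102²) = √11029 ≈ 105.02, ∠ = arctan(102/25) ≈ 76.23°
|T| = 1 / 105.02 ≈ 0.009522

0.00952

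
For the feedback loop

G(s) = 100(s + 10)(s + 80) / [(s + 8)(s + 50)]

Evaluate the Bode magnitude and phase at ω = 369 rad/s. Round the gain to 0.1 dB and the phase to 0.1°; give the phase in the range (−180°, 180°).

At s = jω = j369:
zero (s+10): 10 + j369 → |·| = √(10²+369²) = √136261 ≈ 369.14, ∠ = arctan(369/10) ≈ 88.45°
zero (s+80): 80 + j369 → |·| = √(80²+369²) = √142561 ≈ 377.57, ∠ = arctan(369/80) ≈ 77.77°
pole (s+8): 8 + j369 → |·| = √(8²+369²) = √136225 ≈ 369.09, ∠ = arctan(369/8) ≈ 88.76°
pole (s+50): 50 + j369 → |·| = √(50²+369²) = √138661 ≈ 372.37, ∠ = arctan(369/50) ≈ 82.28°
|G| = 100 · 1.3938e+05 / 1.3744e+05 ≈ 101.41
Gain = 20 log₁₀(101.41) ≈ 40.12 dB
∠G = 166.22° − 171.04° = -4.82°

40.1 dB, -4.8°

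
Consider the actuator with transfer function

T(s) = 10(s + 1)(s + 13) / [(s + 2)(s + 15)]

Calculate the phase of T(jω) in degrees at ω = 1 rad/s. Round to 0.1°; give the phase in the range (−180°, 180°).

At s = jω = j1:
zero (s+1): 1 + j1 → |·| = √(1²+1²) = √2 ≈ 1.4142, ∠ = arctan(1/1) ≈ 45.00°
zero (s+13): 13 + j1 → |·| = √(13²+1²) = √170 ≈ 13.038, ∠ = arctan(1/13) ≈ 4.40°
pole (s+2): 2 + j1 → |·| = √(2²+1²) = √5 ≈ 2.2361, ∠ = arctan(1/2) ≈ 26.57°
pole (s+15): 15 + j1 → |·| = √(15²+1²) = √226 ≈ 15.033, ∠ = arctan(1/15) ≈ 3.81°
∠T = 49.40° − 30.38° = 19.02°

19.0°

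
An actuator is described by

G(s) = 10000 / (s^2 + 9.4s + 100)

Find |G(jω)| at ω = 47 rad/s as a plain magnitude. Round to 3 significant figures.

At s = jω = j47:
quadratic: (j47)² + 9.4·j47 + 100 = -2109 + j441.8 → |·| ≈ 2154.8, ∠ ≈ 168.17°
|G| = 10000 / 2154.8 ≈ 4.6408

4.64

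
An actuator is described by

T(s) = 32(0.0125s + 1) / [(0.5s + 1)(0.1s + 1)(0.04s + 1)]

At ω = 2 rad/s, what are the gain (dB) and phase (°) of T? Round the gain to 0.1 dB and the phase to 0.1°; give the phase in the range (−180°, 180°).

At ω = 2 rad/s:
zero (1 + j2·0.0125) = 1 + j0.025 → |·| ≈ 1.0003, ∠ ≈ 1.43°
pole (1 + j2·0.5) = 1 + j1 → |·| ≈ 1.4142, ∠ ≈ 45.00°
pole (1 + j2·0.1) = 1 + j0.2 → |·| ≈ 1.0198, ∠ ≈ 11.31°
pole (1 + j2·0.04) = 1 + j0.08 → |·| ≈ 1.0032, ∠ ≈ 4.57°
|T| = 32 · 1.0003 / (1.4142 · 1.0198 · 1.0032) ≈ 22.124
Gain = 20 log₁₀(22.124) ≈ 26.90 dB
∠T = (1.43°) − (45.00° + 11.31° + 4.57°) = -59.45°

26.9 dB, -59.5°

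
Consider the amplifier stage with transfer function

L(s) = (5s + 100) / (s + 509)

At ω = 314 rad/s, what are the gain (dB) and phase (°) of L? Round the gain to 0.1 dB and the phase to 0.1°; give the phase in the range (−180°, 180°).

Substitute s = j314:
Numerator: 5(j314) + 100 = 100 + j1570
Denominator: (j314) + 509 = 509 + j314
|N| = √(100² + 1570²) ≈ 1573.2, ∠N ≈ 86.36°
|D| = √(509² + 314²) ≈ 598.06, ∠D ≈ 31.67°
|L| = 1573.2 / 598.06 ≈ 2.6305
Gain = 20 log₁₀(2.6305) ≈ 8.40 dB
∠L = 86.36° − 31.67° = 54.69°

8.4 dB, 54.7°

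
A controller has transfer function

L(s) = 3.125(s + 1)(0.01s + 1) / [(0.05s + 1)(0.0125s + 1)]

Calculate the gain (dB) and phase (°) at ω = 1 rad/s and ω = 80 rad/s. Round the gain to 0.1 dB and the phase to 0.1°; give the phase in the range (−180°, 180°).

At ω = 1 rad/s:
zero (1 + j1·1) = 1 + j1 → |·| ≈ 1.4142, ∠ ≈ 45.00°
zero (1 + j1·0.01) = 1 + j0.01 → |·| ≈ 1, ∠ ≈ 0.57°
pole (1 + j1·0.05) = 1 + j0.05 → |·| ≈ 1.0012, ∠ ≈ 2.86°
pole (1 + j1·0.0125) = 1 + j0.0125 → |·| ≈ 1.0001, ∠ ≈ 0.72°
|L| = 3.125 · 1.4142 · 1 / (1.0012 · 1.0001) ≈ 4.4136
Gain = 20 log₁₀(4.4136) ≈ 12.90 dB
∠L = (45.00° + 0.57°) − (2.86° + 0.72°) = 41.99°

At ω = 80 rad/s:
zero (1 + j80·1) = 1 + j80 → |·| ≈ 80.006, ∠ ≈ 89.28°
zero (1 + j80·0.01) = 1 + j0.8 → |·| ≈ 1.2806, ∠ ≈ 38.66°
pole (1 + j80·0.05) = 1 + j4 → |·| ≈ 4.1231, ∠ ≈ 75.96°
pole (1 + j80·0.0125) = 1 + j1 → |·| ≈ 1.4142, ∠ ≈ 45.00°
|L| = 3.125 · 80.006 · 1.2806 / (4.1231 · 1.4142) ≈ 54.91
Gain = 20 log₁₀(54.91) ≈ 34.79 dB
∠L = (89.28° + 38.66°) − (75.96° + 45.00°) = 6.98°

ω = 1: 12.9 dB, 42.0°; ω = 80: 34.8 dB, 7.0°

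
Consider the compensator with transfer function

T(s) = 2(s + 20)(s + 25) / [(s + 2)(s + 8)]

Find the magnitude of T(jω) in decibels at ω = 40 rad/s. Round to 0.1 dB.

At s = jω = j40:
zero (s+20): 20 + j40 → |·| = √(20²+40²) = √2000 ≈ 44.721, ∠ = arctan(40/20) ≈ 63.43°
zero (s+25): 25 + j40 → |·| = √(25²+40²) = √2225 ≈ 47.17, ∠ = arctan(40/25) ≈ 57.99°
pole (s+2): 2 + j40 → |·| = √(2²+40²) = √1604 ≈ 40.05, ∠ = arctan(40/2) ≈ 87.14°
pole (s+8): 8 + j40 → |·| = √(8²+40²) = √1664 ≈ 40.792, ∠ = arctan(40/8) ≈ 78.69°
|T| = 2 · 2109.5 / 1633.7 ≈ 2.5825
Gain = 20 log₁₀(2.5825) ≈ 8.24 dB

8.2 dB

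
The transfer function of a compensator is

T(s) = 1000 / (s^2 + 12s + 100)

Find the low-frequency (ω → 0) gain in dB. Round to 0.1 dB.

20.0 dB

T(0) = 1000 / 100 = 10
20 log₁₀(10) ≈ 20.00 dB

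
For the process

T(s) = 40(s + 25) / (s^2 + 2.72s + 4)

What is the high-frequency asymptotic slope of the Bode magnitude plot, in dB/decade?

Each pole contributes −20 dB/decade at high frequency; each zero contributes +20 dB/decade.
Net: 1 zero(s) − 2 pole(s) → -20 dB/decade.

-20 dB/decade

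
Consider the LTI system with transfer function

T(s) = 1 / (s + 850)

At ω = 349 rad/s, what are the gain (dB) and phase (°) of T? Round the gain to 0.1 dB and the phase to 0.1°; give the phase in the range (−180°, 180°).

-59.3 dB, -22.3°

Substitute s = j349:
Numerator: 1 = 1 + j0
Denominator: (j349) + 850 = 850 + j349
|N| = √(1² + 0²) ≈ 1, ∠N ≈ 0.00°
|D| = √(850² + 349²) ≈ 918.86, ∠D ≈ 22.32°
|T| = 1 / 918.86 ≈ 0.0010883
Gain = 20 log₁₀(0.0010883) ≈ -59.27 dB
∠T = 0.00° − 22.32° = -22.32°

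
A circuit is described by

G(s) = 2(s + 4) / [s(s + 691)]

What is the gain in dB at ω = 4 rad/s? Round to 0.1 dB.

At s = jω = j4:
zero (s+4): 4 + j4 → |·| = √(4²+4²) = √32 ≈ 5.6569, ∠ = arctan(4/4) ≈ 45.00°
pole (s+691): 691 + j4 → |·| = √(691²+4²) = √477497 ≈ 691.01, ∠ = arctan(4/691) ≈ 0.33°
pole at origin: |s| = 4, ∠ = 90.00° (in denominator)
|G| = 2 · 5.6569 / 2764 ≈ 0.0040933
Gain = 20 log₁₀(0.0040933) ≈ -47.76 dB

-47.8 dB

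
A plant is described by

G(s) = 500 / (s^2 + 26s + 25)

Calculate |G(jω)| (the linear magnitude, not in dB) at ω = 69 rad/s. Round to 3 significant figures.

Substitute s = j69:
Numerator: 500 = 500 + j0
Denominator: (j69)^2 + 26(j69) + 25 = -4736 + j1794
|N| = √(500² + 0²) ≈ 500, ∠N ≈ 0.00°
|D| = √(4736² + 1794²) ≈ 5064.4, ∠D ≈ 159.25°
|G| = 500 / 5064.4 ≈ 0.098728

0.0987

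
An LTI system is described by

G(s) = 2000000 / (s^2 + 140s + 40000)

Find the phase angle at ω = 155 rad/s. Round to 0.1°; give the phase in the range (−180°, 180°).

-53.6°

At s = jω = j155:
quadratic: (j155)² + 140·j155 + 40000 = 15975 + j21700 → |·| ≈ 26946, ∠ ≈ 53.64°
∠G = 0.00° − 53.64° = -53.64°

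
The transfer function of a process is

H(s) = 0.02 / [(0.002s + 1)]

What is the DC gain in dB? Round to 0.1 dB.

H(0) = 0.02 · 1 / 1 = 0.02
20 log₁₀(0.02) ≈ -33.98 dB

-34.0 dB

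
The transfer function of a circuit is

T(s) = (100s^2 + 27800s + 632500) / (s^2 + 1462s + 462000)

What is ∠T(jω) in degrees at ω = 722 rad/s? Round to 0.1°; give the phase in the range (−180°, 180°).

65.5°

Substitute s = j722:
Numerator: 100(j722)^2 + 27800(j722) + 632500 = -51495900 + j20071600
Denominator: (j722)^2 + 1462(j722) + 462000 = -59284 + j1055564
|N| = √(51495900² + 20071600²) ≈ 5.5269e+07, ∠N ≈ 158.71°
|D| = √(59284² + 1055564²) ≈ 1.0572e+06, ∠D ≈ 93.21°
∠T = 158.71° − 93.21° = 65.50°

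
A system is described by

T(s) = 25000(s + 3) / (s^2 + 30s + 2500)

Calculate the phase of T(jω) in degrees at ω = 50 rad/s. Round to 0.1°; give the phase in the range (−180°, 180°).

-3.4°

At s = jω = j50:
zero (s+3): 3 + j50 → |·| = √(3²+50²) = √2509 ≈ 50.09, ∠ = arctan(50/3) ≈ 86.57°
quadratic: (j50)² + 30·j50 + 2500 = 0 + j1500 → |·| ≈ 1500, ∠ ≈ 90.00°
∠T = 86.57° − 90.00° = -3.43°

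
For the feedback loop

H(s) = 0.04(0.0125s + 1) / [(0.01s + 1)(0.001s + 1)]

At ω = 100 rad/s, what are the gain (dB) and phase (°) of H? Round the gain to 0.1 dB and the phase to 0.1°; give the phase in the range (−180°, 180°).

-26.9 dB, 0.6°

At ω = 100 rad/s:
zero (1 + j100·0.0125) = 1 + j1.25 → |·| ≈ 1.6008, ∠ ≈ 51.34°
pole (1 + j100·0.01) = 1 + j1 → |·| ≈ 1.4142, ∠ ≈ 45.00°
pole (1 + j100·0.001) = 1 + j0.1 → |·| ≈ 1.005, ∠ ≈ 5.71°
|H| = 0.04 · 1.6008 / (1.4142 · 1.005) ≈ 0.045053
Gain = 20 log₁₀(0.045053) ≈ -26.93 dB
∠H = (51.34°) − (45.00° + 5.71°) = 0.63°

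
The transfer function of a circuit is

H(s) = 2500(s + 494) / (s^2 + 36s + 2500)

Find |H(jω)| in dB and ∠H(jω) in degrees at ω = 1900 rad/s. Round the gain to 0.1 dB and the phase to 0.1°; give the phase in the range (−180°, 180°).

2.7 dB, -103.5°

At s = jω = j1900:
zero (s+494): 494 + j1900 → |·| = √(494²+1900²) = √3854036 ≈ 1963.2, ∠ = arctan(1900/494) ≈ 75.43°
quadratic: (j1900)² + 36·j1900 + 2500 = -3607500 + j68400 → |·| ≈ 3.6081e+06, ∠ ≈ 178.91°
|H| = 2500 · 1963.2 / 3.6081e+06 ≈ 1.3603
Gain = 20 log₁₀(1.3603) ≈ 2.67 dB
∠H = 75.43° − 178.91° = -103.48°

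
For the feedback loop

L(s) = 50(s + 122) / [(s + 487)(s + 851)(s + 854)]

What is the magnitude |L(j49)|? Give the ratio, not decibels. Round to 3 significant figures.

1.84e-05

At s = jω = j49:
zero (s+122): 122 + j49 → |·| = √(122²+49²) = √17285 ≈ 131.47, ∠ = arctan(49/122) ≈ 21.88°
pole (s+487): 487 + j49 → |·| = √(487²+49²) = √239570 ≈ 489.46, ∠ = arctan(49/487) ≈ 5.75°
pole (s+851): 851 + j49 → |·| = √(851²+49²) = √726602 ≈ 852.41, ∠ = arctan(49/851) ≈ 3.30°
pole (s+854): 854 + j49 → |·| = √(854²+49²) = √731717 ≈ 855.4, ∠ = arctan(49/854) ≈ 3.28°
|L| = 50 · 131.47 / 3.5689e+08 ≈ 1.8419e-05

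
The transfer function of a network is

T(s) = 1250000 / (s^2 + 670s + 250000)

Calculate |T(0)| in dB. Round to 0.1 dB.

14.0 dB

T(0) = 1250000 / 250000 = 5
20 log₁₀(5) ≈ 13.98 dB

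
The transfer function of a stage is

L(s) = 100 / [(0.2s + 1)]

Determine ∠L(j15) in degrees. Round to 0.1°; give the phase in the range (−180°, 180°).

At ω = 15 rad/s:
pole (1 + j15·0.2) = 1 + j3 → |·| ≈ 3.1623, ∠ ≈ 71.57°
∠L = (0°) − (71.57°) = -71.57°

-71.6°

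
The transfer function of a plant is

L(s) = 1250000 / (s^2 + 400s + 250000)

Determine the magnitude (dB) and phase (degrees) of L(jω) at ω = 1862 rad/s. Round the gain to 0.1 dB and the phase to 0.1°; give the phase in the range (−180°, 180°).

At s = jω = j1862:
quadratic: (j1862)² + 400·j1862 + 250000 = -3217044 + j744800 → |·| ≈ 3.3021e+06, ∠ ≈ 166.96°
|L| = 1250000 / 3.3021e+06 ≈ 0.37855
Gain = 20 log₁₀(0.37855) ≈ -8.44 dB
∠L = 0.00° − 166.96° = -166.96°

-8.4 dB, -167.0°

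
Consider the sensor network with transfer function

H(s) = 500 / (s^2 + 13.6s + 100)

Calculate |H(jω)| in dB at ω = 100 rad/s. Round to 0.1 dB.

-26.0 dB

At s = jω = j100:
quadratic: (j100)² + 13.6·j100 + 100 = -9900 + j1360 → |·| ≈ 9993, ∠ ≈ 172.18°
|H| = 500 / 9993 ≈ 0.050035
Gain = 20 log₁₀(0.050035) ≈ -26.01 dB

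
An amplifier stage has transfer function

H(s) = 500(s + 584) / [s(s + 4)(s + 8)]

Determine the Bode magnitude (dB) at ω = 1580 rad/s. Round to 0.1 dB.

-73.4 dB

At s = jω = j1580:
zero (s+584): 584 + j1580 → |·| = √(584²+1580²) = √2837456 ≈ 1684.5, ∠ = arctan(1580/584) ≈ 69.71°
pole (s+4): 4 + j1580 → |·| = √(4²+1580²) = √2496416 ≈ 1580, ∠ = arctan(1580/4) ≈ 89.85°
pole (s+8): 8 + j1580 → |·| = √(8²+1580²) = √2496464 ≈ 1580, ∠ = arctan(1580/8) ≈ 89.71°
pole at origin: |s| = 1580, ∠ = 90.00° (in denominator)
|H| = 500 · 1684.5 / 3.9443e+09 ≈ 0.00021354
Gain = 20 log₁₀(0.00021354) ≈ -73.41 dB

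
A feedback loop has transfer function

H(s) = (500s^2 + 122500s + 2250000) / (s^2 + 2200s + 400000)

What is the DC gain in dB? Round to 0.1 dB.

H(0) = 2250000 / 400000 = 5.625
20 log₁₀(5.625) ≈ 15.00 dB

15.0 dB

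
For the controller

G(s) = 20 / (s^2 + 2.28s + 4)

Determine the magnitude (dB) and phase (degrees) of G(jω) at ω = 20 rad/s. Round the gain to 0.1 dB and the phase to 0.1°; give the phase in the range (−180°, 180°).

At s = jω = j20:
quadratic: (j20)² + 2.28·j20 + 4 = -396 + j45.6 → |·| ≈ 398.62, ∠ ≈ 173.43°
|G| = 20 / 398.62 ≈ 0.050173
Gain = 20 log₁₀(0.050173) ≈ -25.99 dB
∠G = 0.00° − 173.43° = -173.43°

-26.0 dB, -173.4°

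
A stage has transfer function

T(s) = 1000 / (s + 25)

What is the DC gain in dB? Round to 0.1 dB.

32.0 dB

T(0) = 1000 / (25) = 40
20 log₁₀(40) ≈ 32.04 dB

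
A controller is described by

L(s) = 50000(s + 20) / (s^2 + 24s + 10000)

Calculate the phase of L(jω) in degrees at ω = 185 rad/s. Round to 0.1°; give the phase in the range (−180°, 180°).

-85.8°

At s = jω = j185:
zero (s+20): 20 + j185 → |·| = √(20²+185²) = √34625 ≈ 186.08, ∠ = arctan(185/20) ≈ 83.83°
quadratic: (j185)² + 24·j185 + 10000 = -24225 + j4440 → |·| ≈ 24629, ∠ ≈ 169.61°
∠L = 83.83° − 169.61° = -85.78°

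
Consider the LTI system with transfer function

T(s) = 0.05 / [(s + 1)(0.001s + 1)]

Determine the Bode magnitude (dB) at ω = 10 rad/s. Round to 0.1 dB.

At ω = 10 rad/s:
pole (1 + j10·1) = 1 + j10 → |·| ≈ 10.05, ∠ ≈ 84.29°
pole (1 + j10·0.001) = 1 + j0.01 → |·| ≈ 1, ∠ ≈ 0.57°
|T| = 0.05 · 1 / (10.05 · 1) ≈ 0.0049751
Gain = 20 log₁₀(0.0049751) ≈ -46.06 dB

-46.1 dB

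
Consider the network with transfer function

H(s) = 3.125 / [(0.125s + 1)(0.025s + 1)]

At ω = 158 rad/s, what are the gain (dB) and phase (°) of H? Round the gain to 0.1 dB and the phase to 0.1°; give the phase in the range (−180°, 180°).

At ω = 158 rad/s:
pole (1 + j158·0.125) = 1 + j19.75 → |·| ≈ 19.775, ∠ ≈ 87.10°
pole (1 + j158·0.025) = 1 + j3.95 → |·| ≈ 4.0746, ∠ ≈ 75.79°
|H| = 3.125 · 1 / (19.775 · 4.0746) ≈ 0.038784
Gain = 20 log₁₀(0.038784) ≈ -28.23 dB
∠H = (0°) − (87.10° + 75.79°) = -162.89°

-28.2 dB, -162.9°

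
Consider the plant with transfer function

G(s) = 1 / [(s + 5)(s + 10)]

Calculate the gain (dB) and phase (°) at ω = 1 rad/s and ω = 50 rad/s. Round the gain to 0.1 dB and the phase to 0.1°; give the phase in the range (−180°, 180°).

ω = 1: -34.2 dB, -17.0°; ω = 50: -68.2 dB, -163.0°

At s = jω = j1:
pole (s+5): 5 + j1 → |·| = √(5²+1²) = √26 ≈ 5.099, ∠ = arctan(1/5) ≈ 11.31°
pole (s+10): 10 + j1 → |·| = √(10²+1²) = √101 ≈ 10.05, ∠ = arctan(1/10) ≈ 5.71°
|G| = 1 / 51.245 ≈ 0.019514
Gain = 20 log₁₀(0.019514) ≈ -34.19 dB
∠G = 0.00° − 17.02° = -17.02°

At s = jω = j50:
pole (s+5): 5 + j50 → |·| = √(5²+50²) = √2525 ≈ 50.249, ∠ = arctan(50/5) ≈ 84.29°
pole (s+10): 10 + j50 → |·| = √(10²+50²) = √2600 ≈ 50.99, ∠ = arctan(50/10) ≈ 78.69°
|G| = 1 / 2562.2 ≈ 0.00039029
Gain = 20 log₁₀(0.00039029) ≈ -68.17 dB
∠G = 0.00° − 162.98° = -162.98°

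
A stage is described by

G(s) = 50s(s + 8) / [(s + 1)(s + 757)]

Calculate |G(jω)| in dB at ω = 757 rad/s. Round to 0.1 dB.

At s = jω = j757:
zero (s+8): 8 + j757 → |·| = √(8²+757²) = √573113 ≈ 757.04, ∠ = arctan(757/8) ≈ 89.39°
zero at origin: s = j757 → |·| = 757, ∠ = 90.00°
pole (s+1): 1 + j757 → |·| = √(1²+757²) = √573050 ≈ 757, ∠ = arctan(757/1) ≈ 89.92°
pole (s+757): 757 + j757 → |·| = √(757²+757²) = √1146098 ≈ 1070.6, ∠ = arctan(757/757) ≈ 45.00°
|G| = 50 · 5.7308e+05 / 8.1044e+05 ≈ 35.356
Gain = 20 log₁₀(35.356) ≈ 30.97 dB

31.0 dB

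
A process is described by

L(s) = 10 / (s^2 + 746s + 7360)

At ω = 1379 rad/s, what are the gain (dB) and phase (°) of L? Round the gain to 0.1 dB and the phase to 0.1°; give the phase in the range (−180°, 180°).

Substitute s = j1379:
Numerator: 10 = 10 + j0
Denominator: (j1379)^2 + 746(j1379) + 7360 = -1894281 + j1028734
|N| = √(10² + 0²) ≈ 10, ∠N ≈ 0.00°
|D| = √(1894281² + 1028734²) ≈ 2.1556e+06, ∠D ≈ 151.49°
|L| = 10 / 2.1556e+06 ≈ 4.6391e-06
Gain = 20 log₁₀(4.6391e-06) ≈ -106.67 dB
∠L = 0.00° − 151.49° = -151.49°

-106.7 dB, -151.5°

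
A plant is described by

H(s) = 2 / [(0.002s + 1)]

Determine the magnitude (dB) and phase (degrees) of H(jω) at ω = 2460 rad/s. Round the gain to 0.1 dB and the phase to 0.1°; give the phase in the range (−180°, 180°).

At ω = 2460 rad/s:
pole (1 + j2460·0.002) = 1 + j4.92 → |·| ≈ 5.0206, ∠ ≈ 78.51°
|H| = 2 · 1 / (5.0206) ≈ 0.39836
Gain = 20 log₁₀(0.39836) ≈ -7.99 dB
∠H = (0°) − (78.51°) = -78.51°

-8.0 dB, -78.5°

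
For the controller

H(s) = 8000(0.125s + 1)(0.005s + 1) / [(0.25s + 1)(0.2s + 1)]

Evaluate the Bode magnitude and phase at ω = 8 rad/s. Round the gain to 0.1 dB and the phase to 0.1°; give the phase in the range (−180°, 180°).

68.6 dB, -74.1°

At ω = 8 rad/s:
zero (1 + j8·0.125) = 1 + j1 → |·| ≈ 1.4142, ∠ ≈ 45.00°
zero (1 + j8·0.005) = 1 + j0.04 → |·| ≈ 1.0008, ∠ ≈ 2.29°
pole (1 + j8·0.25) = 1 + j2 → |·| ≈ 2.2361, ∠ ≈ 63.43°
pole (1 + j8·0.2) = 1 + j1.6 → |·| ≈ 1.8868, ∠ ≈ 57.99°
|H| = 8000 · 1.4142 · 1.0008 / (2.2361 · 1.8868) ≈ 2683.7
Gain = 20 log₁₀(2683.7) ≈ 68.57 dB
∠H = (45.00° + 2.29°) − (63.43° + 57.99°) = -74.13°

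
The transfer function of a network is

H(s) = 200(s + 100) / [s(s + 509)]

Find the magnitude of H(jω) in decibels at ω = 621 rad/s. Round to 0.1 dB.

At s = jω = j621:
zero (s+100): 100 + j621 → |·| = √(100²+621²) = √395641 ≈ 629, ∠ = arctan(621/100) ≈ 80.85°
pole (s+509): 509 + j621 → |·| = √(509²+621²) = √644722 ≈ 802.95, ∠ = arctan(621/509) ≈ 50.66°
pole at origin: |s| = 621, ∠ = 90.00° (in denominator)
|H| = 200 · 629 / 4.9863e+05 ≈ 0.25229
Gain = 20 log₁₀(0.25229) ≈ -11.96 dB

-12.0 dB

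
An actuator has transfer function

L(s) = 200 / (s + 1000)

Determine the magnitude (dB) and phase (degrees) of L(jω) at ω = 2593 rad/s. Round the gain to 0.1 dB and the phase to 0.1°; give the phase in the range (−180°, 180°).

Substitute s = j2593:
Numerator: 200 = 200 + j0
Denominator: (j2593) + 1000 = 1000 + j2593
|N| = √(200² + 0²) ≈ 200, ∠N ≈ 0.00°
|D| = √(1000² + 2593²) ≈ 2779.1, ∠D ≈ 68.91°
|L| = 200 / 2779.1 ≈ 0.071966
Gain = 20 log₁₀(0.071966) ≈ -22.86 dB
∠L = 0.00° − 68.91° = -68.91°

-22.9 dB, -68.9°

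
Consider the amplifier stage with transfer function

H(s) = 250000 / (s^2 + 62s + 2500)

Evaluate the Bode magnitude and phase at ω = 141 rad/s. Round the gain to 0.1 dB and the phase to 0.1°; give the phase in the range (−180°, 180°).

22.2 dB, -153.3°

At s = jω = j141:
quadratic: (j141)² + 62·j141 + 2500 = -17381 + j8742 → |·| ≈ 19456, ∠ ≈ 153.30°
|H| = 250000 / 19456 ≈ 12.85
Gain = 20 log₁₀(12.85) ≈ 22.18 dB
∠H = 0.00° − 153.30° = -153.30°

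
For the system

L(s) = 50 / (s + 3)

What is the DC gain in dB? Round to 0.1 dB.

L(0) = 50 / 3 ≈ 16.667
20 log₁₀(16.667) ≈ 24.44 dB

24.4 dB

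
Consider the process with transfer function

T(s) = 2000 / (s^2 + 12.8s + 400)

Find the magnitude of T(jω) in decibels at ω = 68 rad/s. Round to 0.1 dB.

-6.7 dB

At s = jω = j68:
quadratic: (j68)² + 12.8·j68 + 400 = -4224 + j870.4 → |·| ≈ 4312.7, ∠ ≈ 168.36°
|T| = 2000 / 4312.7 ≈ 0.46375
Gain = 20 log₁₀(0.46375) ≈ -6.67 dB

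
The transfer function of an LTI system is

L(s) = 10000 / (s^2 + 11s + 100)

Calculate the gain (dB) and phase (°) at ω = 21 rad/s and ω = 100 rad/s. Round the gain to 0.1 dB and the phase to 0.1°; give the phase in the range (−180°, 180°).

At s = jω = j21:
quadratic: (j21)² + 11·j21 + 100 = -341 + j231 → |·| ≈ 411.88, ∠ ≈ 145.89°
|L| = 10000 / 411.88 ≈ 24.279
Gain = 20 log₁₀(24.279) ≈ 27.70 dB
∠L = 0.00° − 145.89° = -145.89°

At s = jω = j100:
quadratic: (j100)² + 11·j100 + 100 = -9900 + j1100 → |·| ≈ 9960.9, ∠ ≈ 173.66°
|L| = 10000 / 9960.9 ≈ 1.0039
Gain = 20 log₁₀(1.0039) ≈ 0.03 dB
∠L = 0.00° − 173.66° = -173.66°

ω = 21: 27.7 dB, -145.9°; ω = 100: 0.0 dB, -173.7°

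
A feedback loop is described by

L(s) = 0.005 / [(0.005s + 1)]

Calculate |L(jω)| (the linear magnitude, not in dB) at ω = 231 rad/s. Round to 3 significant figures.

0.00327

At ω = 231 rad/s:
pole (1 + j231·0.005) = 1 + j1.155 → |·| ≈ 1.5278, ∠ ≈ 49.11°
|L| = 0.005 · 1 / (1.5278) ≈ 0.0032727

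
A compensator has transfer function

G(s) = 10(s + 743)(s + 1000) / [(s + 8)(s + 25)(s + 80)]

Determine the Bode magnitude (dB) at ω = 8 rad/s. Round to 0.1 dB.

49.9 dB

At s = jω = j8:
zero (s+743): 743 + j8 → |·| = √(743²+8²) = √552113 ≈ 743.04, ∠ = arctan(8/743) ≈ 0.62°
zero (s+1000): 1000 + j8 → |·| = √(1000²+8²) = √1000064 ≈ 1000, ∠ = arctan(8/1000) ≈ 0.46°
pole (s+8): 8 + j8 → |·| = √(8²+8²) = √128 ≈ 11.314, ∠ = arctan(8/8) ≈ 45.00°
pole (s+25): 25 + j8 → |·| = √(25²+8²) = √689 ≈ 26.249, ∠ = arctan(8/25) ≈ 17.74°
pole (s+80): 80 + j8 → |·| = √(80²+8²) = √6464 ≈ 80.399, ∠ = arctan(8/80) ≈ 5.71°
|G| = 10 · 7.4304e+05 / 23877 ≈ 311.19
Gain = 20 log₁₀(311.19) ≈ 49.86 dB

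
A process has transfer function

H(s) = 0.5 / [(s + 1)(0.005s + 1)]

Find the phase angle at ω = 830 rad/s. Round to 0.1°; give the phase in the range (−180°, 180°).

-166.4°

At ω = 830 rad/s:
pole (1 + j830·1) = 1 + j830 → |·| ≈ 830, ∠ ≈ 89.93°
pole (1 + j830·0.005) = 1 + j4.15 → |·| ≈ 4.2688, ∠ ≈ 76.45°
∠H = (0°) − (89.93° + 76.45°) = -166.38°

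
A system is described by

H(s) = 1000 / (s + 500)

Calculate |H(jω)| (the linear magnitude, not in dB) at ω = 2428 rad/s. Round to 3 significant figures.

0.403

At s = jω = j2428:
pole (s+500): 500 + j2428 → |·| = √(500²+2428²) = √6145184 ≈ 2478.9, ∠ = arctan(2428/500) ≈ 78.36°
|H| = 1000 / 2478.9 ≈ 0.4034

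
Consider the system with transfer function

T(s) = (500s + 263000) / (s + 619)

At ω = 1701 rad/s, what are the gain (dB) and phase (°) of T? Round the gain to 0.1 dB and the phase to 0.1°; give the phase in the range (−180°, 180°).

53.8 dB, 2.8°

Substitute s = j1701:
Numerator: 500(j1701) + 263000 = 263000 + j850500
Denominator: (j1701) + 619 = 619 + j1701
|N| = √(263000² + 850500²) ≈ 8.9024e+05, ∠N ≈ 72.82°
|D| = √(619² + 1701²) ≈ 1810.1, ∠D ≈ 70.00°
|T| = 8.9024e+05 / 1810.1 ≈ 491.82
Gain = 20 log₁₀(491.82) ≈ 53.84 dB
∠T = 72.82° − 70.00° = 2.82°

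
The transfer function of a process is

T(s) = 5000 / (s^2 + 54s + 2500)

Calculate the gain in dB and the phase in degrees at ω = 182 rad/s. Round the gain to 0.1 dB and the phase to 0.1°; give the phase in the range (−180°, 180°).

At s = jω = j182:
quadratic: (j182)² + 54·j182 + 2500 = -30624 + j9828 → |·| ≈ 32162, ∠ ≈ 162.21°
|T| = 5000 / 32162 ≈ 0.15546
Gain = 20 log₁₀(0.15546) ≈ -16.17 dB
∠T = 0.00° − 162.21° = -162.21°

-16.2 dB, -162.2°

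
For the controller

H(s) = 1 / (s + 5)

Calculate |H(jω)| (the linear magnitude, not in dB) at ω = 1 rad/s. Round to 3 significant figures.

0.196

Substitute s = j1:
Numerator: 1 = 1 + j0
Denominator: (j1) + 5 = 5 + j1
|N| = √(1² + 0²) ≈ 1, ∠N ≈ 0.00°
|D| = √(5² + 1²) ≈ 5.099, ∠D ≈ 11.31°
|H| = 1 / 5.099 ≈ 0.19612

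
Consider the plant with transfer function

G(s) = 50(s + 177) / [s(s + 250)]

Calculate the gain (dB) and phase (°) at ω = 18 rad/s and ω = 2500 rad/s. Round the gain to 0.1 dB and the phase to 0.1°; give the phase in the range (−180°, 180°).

At s = jω = j18:
zero (s+177): 177 + j18 → |·| = √(177²+18²) = √31653 ≈ 177.91, ∠ = arctan(18/177) ≈ 5.81°
pole (s+250): 250 + j18 → |·| = √(250²+18²) = √62824 ≈ 250.65, ∠ = arctan(18/250) ≈ 4.12°
pole at origin: |s| = 18, ∠ = 90.00° (in denominator)
|G| = 50 · 177.91 / 4511.7 ≈ 1.9717
Gain = 20 log₁₀(1.9717) ≈ 5.90 dB
∠G = 5.81° − 94.12° = -88.31°

At s = jω = j2500:
zero (s+177): 177 + j2500 → |·| = √(177²+2500²) = √6281329 ≈ 2506.3, ∠ = arctan(2500/177) ≈ 85.95°
pole (s+250): 250 + j2500 → |·| = √(250²+2500²) = √6312500 ≈ 2512.5, ∠ = arctan(2500/250) ≈ 84.29°
pole at origin: |s| = 2500, ∠ = 90.00° (in denominator)
|G| = 50 · 2506.3 / 6.2812e+06 ≈ 0.019951
Gain = 20 log₁₀(0.019951) ≈ -34.00 dB
∠G = 85.95° − 174.29° = -88.34°

ω = 18: 5.9 dB, -88.3°; ω = 2500: -34.0 dB, -88.3°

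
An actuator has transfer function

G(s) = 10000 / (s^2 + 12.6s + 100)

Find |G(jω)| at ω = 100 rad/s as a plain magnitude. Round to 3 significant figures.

1.00

At s = jω = j100:
quadratic: (j100)² + 12.6·j100 + 100 = -9900 + j1260 → |·| ≈ 9979.9, ∠ ≈ 172.75°
|G| = 10000 / 9979.9 ≈ 1.002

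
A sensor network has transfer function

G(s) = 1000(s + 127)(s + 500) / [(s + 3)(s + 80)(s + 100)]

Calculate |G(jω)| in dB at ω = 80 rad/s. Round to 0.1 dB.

At s = jω = j80:
zero (s+127): 127 + j80 → |·| = √(127²+80²) = √22529 ≈ 150.1, ∠ = arctan(80/127) ≈ 32.21°
zero (s+500): 500 + j80 → |·| = √(500²+80²) = √256400 ≈ 506.36, ∠ = arctan(80/500) ≈ 9.09°
pole (s+3): 3 + j80 → |·| = √(3²+80²) = √6409 ≈ 80.056, ∠ = arctan(80/3) ≈ 87.85°
pole (s+80): 80 + j80 → |·| = √(80²+80²) = √12800 ≈ 113.14, ∠ = arctan(80/80) ≈ 45.00°
pole (s+100): 100 + j80 → |·| = √(100²+80²) = √16400 ≈ 128.06, ∠ = arctan(80/100) ≈ 38.66°
|G| = 1000 · 76005 / 1.1599e+06 ≈ 65.527
Gain = 20 log₁₀(65.527) ≈ 36.33 dB

36.3 dB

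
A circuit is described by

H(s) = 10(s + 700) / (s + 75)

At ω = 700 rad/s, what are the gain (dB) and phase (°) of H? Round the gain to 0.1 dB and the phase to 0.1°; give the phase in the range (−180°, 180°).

23.0 dB, -38.9°

At s = jω = j700:
zero (s+700): 700 + j700 → |·| = √(700²+700²) = √980000 ≈ 989.95, ∠ = arctan(700/700) ≈ 45.00°
pole (s+75): 75 + j700 → |·| = √(75²+700²) = √495625 ≈ 704.01, ∠ = arctan(700/75) ≈ 83.88°
|H| = 10 · 989.95 / 704.01 ≈ 14.062
Gain = 20 log₁₀(14.062) ≈ 22.96 dB
∠H = 45.00° − 83.88° = -38.88°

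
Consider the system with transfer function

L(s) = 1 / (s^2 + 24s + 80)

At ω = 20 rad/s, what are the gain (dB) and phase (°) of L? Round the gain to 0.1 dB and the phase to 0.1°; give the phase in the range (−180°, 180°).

Substitute s = j20:
Numerator: 1 = 1 + j0
Denominator: (j20)^2 + 24(j20) + 80 = -320 + j480
|N| = √(1² + 0²) ≈ 1, ∠N ≈ 0.00°
|D| = √(320² + 480²) ≈ 576.89, ∠D ≈ 123.69°
|L| = 1 / 576.89 ≈ 0.0017334
Gain = 20 log₁₀(0.0017334) ≈ -55.22 dB
∠L = 0.00° − 123.69° = -123.69°

-55.2 dB, -123.7°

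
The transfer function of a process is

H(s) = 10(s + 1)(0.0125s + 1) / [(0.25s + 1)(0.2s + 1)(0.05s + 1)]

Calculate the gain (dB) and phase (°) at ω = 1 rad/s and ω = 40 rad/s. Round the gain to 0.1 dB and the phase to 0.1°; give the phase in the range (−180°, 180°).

ω = 1: 22.6 dB, 17.5°; ω = 40: 7.9 dB, -115.5°

At ω = 1 rad/s:
zero (1 + j1·1) = 1 + j1 → |·| ≈ 1.4142, ∠ ≈ 45.00°
zero (1 + j1·0.0125) = 1 + j0.0125 → |·| ≈ 1.0001, ∠ ≈ 0.72°
pole (1 + j1·0.25) = 1 + j0.25 → |·| ≈ 1.0308, ∠ ≈ 14.04°
pole (1 + j1·0.2) = 1 + j0.2 → |·| ≈ 1.0198, ∠ ≈ 11.31°
pole (1 + j1·0.05) = 1 + j0.05 → |·| ≈ 1.0012, ∠ ≈ 2.86°
|H| = 10 · 1.4142 · 1.0001 / (1.0308 · 1.0198 · 1.0012) ≈ 13.438
Gain = 20 log₁₀(13.438) ≈ 22.57 dB
∠H = (45.00° + 0.72°) − (14.04° + 11.31° + 2.86°) = 17.51°

At ω = 40 rad/s:
zero (1 + j40·1) = 1 + j40 → |·| ≈ 40.012, ∠ ≈ 88.57°
zero (1 + j40·0.0125) = 1 + j0.5 → |·| ≈ 1.118, ∠ ≈ 26.57°
pole (1 + j40·0.25) = 1 + j10 → |·| ≈ 10.05, ∠ ≈ 84.29°
pole (1 + j40·0.2) = 1 + j8 → |·| ≈ 8.0623, ∠ ≈ 82.87°
pole (1 + j40·0.05) = 1 + j2 → |·| ≈ 2.2361, ∠ ≈ 63.43°
|H| = 10 · 40.012 · 1.118 / (10.05 · 8.0623 · 2.2361) ≈ 2.469
Gain = 20 log₁₀(2.469) ≈ 7.85 dB
∠H = (88.57° + 26.57°) − (84.29° + 82.87° + 63.43°) = -115.45°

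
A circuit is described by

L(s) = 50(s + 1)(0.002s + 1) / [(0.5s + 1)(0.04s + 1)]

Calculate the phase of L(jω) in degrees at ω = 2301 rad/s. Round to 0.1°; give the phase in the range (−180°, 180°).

-11.6°

At ω = 2301 rad/s:
zero (1 + j2301·1) = 1 + j2301 → |·| ≈ 2301, ∠ ≈ 89.98°
zero (1 + j2301·0.002) = 1 + j4.602 → |·| ≈ 4.7094, ∠ ≈ 77.74°
pole (1 + j2301·0.5) = 1 + j1150.5 → |·| ≈ 1150.5, ∠ ≈ 89.95°
pole (1 + j2301·0.04) = 1 + j92.04 → |·| ≈ 92.045, ∠ ≈ 89.38°
∠L = (89.98° + 77.74°) − (89.95° + 89.38°) = -11.61°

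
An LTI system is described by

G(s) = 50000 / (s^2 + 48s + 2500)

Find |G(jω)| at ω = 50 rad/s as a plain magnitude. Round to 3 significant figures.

At s = jω = j50:
quadratic: (j50)² + 48·j50 + 2500 = 0 + j2400 → |·| ≈ 2400, ∠ ≈ 90.00°
|G| = 50000 / 2400 ≈ 20.833

20.8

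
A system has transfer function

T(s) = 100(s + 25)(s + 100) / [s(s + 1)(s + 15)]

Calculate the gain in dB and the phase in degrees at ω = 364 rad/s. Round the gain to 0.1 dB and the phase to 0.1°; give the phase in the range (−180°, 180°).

-10.9 dB, -106.8°

At s = jω = j364:
zero (s+25): 25 + j364 → |·| = √(25²+364²) = √133121 ≈ 364.86, ∠ = arctan(364/25) ≈ 86.07°
zero (s+100): 100 + j364 → |·| = √(100²+364²) = √142496 ≈ 377.49, ∠ = arctan(364/100) ≈ 74.64°
pole (s+1): 1 + j364 → |·| = √(1²+364²) = √132497 ≈ 364, ∠ = arctan(364/1) ≈ 89.84°
pole (s+15): 15 + j364 → |·| = √(15²+364²) = √132721 ≈ 364.31, ∠ = arctan(364/15) ≈ 87.64°
pole at origin: |s| = 364, ∠ = 90.00° (in denominator)
|T| = 100 · 1.3773e+05 / 4.827e+07 ≈ 0.28533
Gain = 20 log₁₀(0.28533) ≈ -10.89 dB
∠T = 160.71° − 267.48° = -106.77°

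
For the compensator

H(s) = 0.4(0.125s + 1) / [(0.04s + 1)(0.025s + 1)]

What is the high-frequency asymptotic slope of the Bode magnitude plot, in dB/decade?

Each pole contributes −20 dB/decade at high frequency; each zero contributes +20 dB/decade.
Net: 1 zero(s) − 2 pole(s) → -20 dB/decade.

-20 dB/decade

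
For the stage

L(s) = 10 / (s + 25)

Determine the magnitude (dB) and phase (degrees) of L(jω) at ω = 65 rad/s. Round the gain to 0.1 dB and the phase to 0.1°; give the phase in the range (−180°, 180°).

Substitute s = j65:
Numerator: 10 = 10 + j0
Denominator: (j65) + 25 = 25 + j65
|N| = √(10² + 0²) ≈ 10, ∠N ≈ 0.00°
|D| = √(25² + 65²) ≈ 69.642, ∠D ≈ 68.96°
|L| = 10 / 69.642 ≈ 0.14359
Gain = 20 log₁₀(0.14359) ≈ -16.86 dB
∠L = 0.00° − 68.96° = -68.96°

-16.9 dB, -69.0°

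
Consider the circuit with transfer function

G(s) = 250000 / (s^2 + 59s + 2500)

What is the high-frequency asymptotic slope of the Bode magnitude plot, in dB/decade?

Each pole contributes −20 dB/decade at high frequency; each zero contributes +20 dB/decade.
Net: 0 zero(s) − 2 pole(s) → -40 dB/decade.

-40 dB/decade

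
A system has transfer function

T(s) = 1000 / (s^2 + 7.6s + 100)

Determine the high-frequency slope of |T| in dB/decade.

Each pole contributes −20 dB/decade at high frequency; each zero contributes +20 dB/decade.
Net: 0 zero(s) − 2 pole(s) → -40 dB/decade.

-40 dB/decade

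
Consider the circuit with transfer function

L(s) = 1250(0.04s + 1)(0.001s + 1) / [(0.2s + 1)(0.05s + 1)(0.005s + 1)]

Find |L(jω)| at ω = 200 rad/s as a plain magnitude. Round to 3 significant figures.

At ω = 200 rad/s:
zero (1 + j200·0.04) = 1 + j8 → |·| ≈ 8.0623, ∠ ≈ 82.87°
zero (1 + j200·0.001) = 1 + j0.2 → |·| ≈ 1.0198, ∠ ≈ 11.31°
pole (1 + j200·0.2) = 1 + j40 → |·| ≈ 40.012, ∠ ≈ 88.57°
pole (1 + j200·0.05) = 1 + j10 → |·| ≈ 10.05, ∠ ≈ 84.29°
pole (1 + j200·0.005) = 1 + j1 → |·| ≈ 1.4142, ∠ ≈ 45.00°
|L| = 1250 · 8.0623 · 1.0198 / (40.012 · 10.05 · 1.4142) ≈ 18.072

18.1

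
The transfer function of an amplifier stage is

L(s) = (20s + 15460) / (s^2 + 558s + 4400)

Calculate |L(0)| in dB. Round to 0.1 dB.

10.9 dB

L(0) = 15460 / 4400 ≈ 3.5136
20 log₁₀(3.5136) ≈ 10.92 dB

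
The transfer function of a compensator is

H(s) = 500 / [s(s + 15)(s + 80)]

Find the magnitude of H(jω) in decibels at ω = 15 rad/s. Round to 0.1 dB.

At s = jω = j15:
pole (s+15): 15 + j15 → |·| = √(15²+15²) = √450 ≈ 21.213, ∠ = arctan(15/15) ≈ 45.00°
pole (s+80): 80 + j15 → |·| = √(80²+15²) = √6625 ≈ 81.394, ∠ = arctan(15/80) ≈ 10.62°
pole at origin: |s| = 15, ∠ = 90.00° (in denominator)
|H| = 500 / 25899 ≈ 0.019306
Gain = 20 log₁₀(0.019306) ≈ -34.29 dB

-34.3 dB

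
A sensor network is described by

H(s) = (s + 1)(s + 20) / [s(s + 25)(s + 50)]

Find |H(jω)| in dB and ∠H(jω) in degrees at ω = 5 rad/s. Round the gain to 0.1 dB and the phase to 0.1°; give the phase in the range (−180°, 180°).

At s = jω = j5:
zero (s+1): 1 + j5 → |·| = √(1²+5²) = √26 ≈ 5.099, ∠ = arctan(5/1) ≈ 78.69°
zero (s+20): 20 + j5 → |·| = √(20²+5²) = √425 ≈ 20.616, ∠ = arctan(5/20) ≈ 14.04°
pole (s+25): 25 + j5 → |·| = √(25²+5²) = √650 ≈ 25.495, ∠ = arctan(5/25) ≈ 11.31°
pole (s+50): 50 + j5 → |·| = √(50²+5²) = √2525 ≈ 50.249, ∠ = arctan(5/50) ≈ 5.71°
pole at origin: |s| = 5, ∠ = 90.00° (in denominator)
|H| = 1 · 105.12 / 6405.5 ≈ 0.016411
Gain = 20 log₁₀(0.016411) ≈ -35.70 dB
∠H = 92.73° − 107.02° = -14.29°

-35.7 dB, -14.3°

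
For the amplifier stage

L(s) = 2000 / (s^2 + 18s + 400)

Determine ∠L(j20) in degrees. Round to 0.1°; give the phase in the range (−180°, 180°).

-90.0°

At s = jω = j20:
quadratic: (j20)² + 18·j20 + 400 = 0 + j360 → |·| ≈ 360, ∠ ≈ 90.00°
∠L = 0.00° − 90.00° = -90.00°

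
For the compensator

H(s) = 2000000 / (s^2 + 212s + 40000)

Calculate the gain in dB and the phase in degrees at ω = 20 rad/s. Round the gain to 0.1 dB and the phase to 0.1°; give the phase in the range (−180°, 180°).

At s = jω = j20:
quadratic: (j20)² + 212·j20 + 40000 = 39600 + j4240 → |·| ≈ 39826, ∠ ≈ 6.11°
|H| = 2000000 / 39826 ≈ 50.218
Gain = 20 log₁₀(50.218) ≈ 34.02 dB
∠H = 0.00° − 6.11° = -6.11°

34.0 dB, -6.1°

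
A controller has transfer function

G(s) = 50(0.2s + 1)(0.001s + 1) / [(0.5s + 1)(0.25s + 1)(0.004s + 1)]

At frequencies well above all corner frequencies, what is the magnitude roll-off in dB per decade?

Each pole contributes −20 dB/decade at high frequency; each zero contributes +20 dB/decade.
Net: 2 zero(s) − 3 pole(s) → -20 dB/decade.

-20 dB/decade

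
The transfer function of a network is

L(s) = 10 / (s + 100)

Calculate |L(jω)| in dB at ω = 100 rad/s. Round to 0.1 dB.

At s = jω = j100:
pole (s+100): 100 + j100 → |·| = √(100²+100²) = √20000 ≈ 141.42, ∠ = arctan(100/100) ≈ 45.00°
|L| = 10 / 141.42 ≈ 0.070711
Gain = 20 log₁₀(0.070711) ≈ -23.01 dB

-23.0 dB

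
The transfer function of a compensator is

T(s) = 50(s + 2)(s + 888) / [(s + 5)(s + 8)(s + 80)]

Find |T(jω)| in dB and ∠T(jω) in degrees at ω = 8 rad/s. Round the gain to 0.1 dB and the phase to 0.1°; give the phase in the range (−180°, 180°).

32.6 dB, -32.2°

At s = jω = j8:
zero (s+2): 2 + j8 → |·| = √(2²+8²) = √68 ≈ 8.2462, ∠ = arctan(8/2) ≈ 75.96°
zero (s+888): 888 + j8 → |·| = √(888²+8²) = √788608 ≈ 888.04, ∠ = arctan(8/888) ≈ 0.52°
pole (s+5): 5 + j8 → |·| = √(5²+8²) = √89 ≈ 9.434, ∠ = arctan(8/5) ≈ 57.99°
pole (s+8): 8 + j8 → |·| = √(8²+8²) = √128 ≈ 11.314, ∠ = arctan(8/8) ≈ 45.00°
pole (s+80): 80 + j8 → |·| = √(80²+8²) = √6464 ≈ 80.399, ∠ = arctan(8/80) ≈ 5.71°
|T| = 50 · 7323 / 8581.5 ≈ 42.667
Gain = 20 log₁₀(42.667) ≈ 32.60 dB
∠T = 76.48° − 108.70° = -32.22°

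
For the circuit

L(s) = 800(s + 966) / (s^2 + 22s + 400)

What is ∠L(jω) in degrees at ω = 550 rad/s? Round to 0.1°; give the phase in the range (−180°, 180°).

At s = jω = j550:
zero (s+966): 966 + j550 → |·| = √(966²+550²) = √1235656 ≈ 1111.6, ∠ = arctan(550/966) ≈ 29.66°
quadratic: (j550)² + 22·j550 + 400 = -302100 + j12100 → |·| ≈ 3.0234e+05, ∠ ≈ 177.71°
∠L = 29.66° − 177.71° = -148.05°

-148.1°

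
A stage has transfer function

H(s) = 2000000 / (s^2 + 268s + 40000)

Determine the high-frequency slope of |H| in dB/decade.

-40 dB/decade

Each pole contributes −20 dB/decade at high frequency; each zero contributes +20 dB/decade.
Net: 0 zero(s) − 2 pole(s) → -40 dB/decade.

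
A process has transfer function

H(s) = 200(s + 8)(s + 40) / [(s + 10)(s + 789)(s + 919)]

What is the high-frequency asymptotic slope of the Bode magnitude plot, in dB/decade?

Each pole contributes −20 dB/decade at high frequency; each zero contributes +20 dB/decade.
Net: 2 zero(s) − 3 pole(s) → -20 dB/decade.

-20 dB/decade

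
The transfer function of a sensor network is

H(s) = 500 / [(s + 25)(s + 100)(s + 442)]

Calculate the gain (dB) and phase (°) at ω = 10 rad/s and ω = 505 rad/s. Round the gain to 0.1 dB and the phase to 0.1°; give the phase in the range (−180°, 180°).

ω = 10: -67.6 dB, -28.8°; ω = 505: -110.9 dB, 145.2°

At s = jω = j10:
pole (s+25): 25 + j10 → |·| = √(25²+10²) = √725 ≈ 26.926, ∠ = arctan(10/25) ≈ 21.80°
pole (s+100): 100 + j10 → |·| = √(100²+10²) = √10100 ≈ 100.5, ∠ = arctan(10/100) ≈ 5.71°
pole (s+442): 442 + j10 → |·| = √(442²+10²) = √195464 ≈ 442.11, ∠ = arctan(10/442) ≈ 1.30°
|H| = 500 / 1.1964e+06 ≈ 0.00041792
Gain = 20 log₁₀(0.00041792) ≈ -67.58 dB
∠H = 0.00° − 28.81° = -28.81°

At s = jω = j505:
pole (s+25): 25 + j505 → |·| = √(25²+505²) = √255650 ≈ 505.62, ∠ = arctan(505/25) ≈ 87.17°
pole (s+100): 100 + j505 → |·| = √(100²+505²) = √265025 ≈ 514.81, ∠ = arctan(505/100) ≈ 78.80°
pole (s+442): 442 + j505 → |·| = √(442²+505²) = √450389 ≈ 671.11, ∠ = arctan(505/442) ≈ 48.81°
|H| = 500 / 1.7469e+08 ≈ 2.8622e-06
Gain = 20 log₁₀(2.8622e-06) ≈ -110.87 dB
∠H = 0.00° − 214.78° = -214.78° ≡ 145.22° (principal value)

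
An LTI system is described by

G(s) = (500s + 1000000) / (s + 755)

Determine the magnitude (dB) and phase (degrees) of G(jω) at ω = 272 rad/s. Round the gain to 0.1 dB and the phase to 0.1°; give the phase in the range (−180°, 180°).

Substitute s = j272:
Numerator: 500(j272) + 1000000 = 1000000 + j136000
Denominator: (j272) + 755 = 755 + j272
|N| = √(1000000² + 136000²) ≈ 1.0092e+06, ∠N ≈ 7.74°
|D| = √(755² + 272²) ≈ 802.5, ∠D ≈ 19.81°
|G| = 1.0092e+06 / 802.5 ≈ 1257.6
Gain = 20 log₁₀(1257.6) ≈ 61.99 dB
∠G = 7.74° − 19.81° = -12.07°

62.0 dB, -12.1°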